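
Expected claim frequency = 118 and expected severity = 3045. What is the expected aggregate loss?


E[S] = E[N] * E[X]
= 118 * 3045
= 359310


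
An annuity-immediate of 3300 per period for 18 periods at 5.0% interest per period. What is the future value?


FV = PMT * ((1+i)^n - 1) / i
= 3300 * ((1.05)^18 - 1) / 0.05
= 3300 * (2.406619 - 1) / 0.05
= 92836.8694


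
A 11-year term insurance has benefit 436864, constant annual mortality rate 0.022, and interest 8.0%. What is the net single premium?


NSP = benefit * sum_{k=0}^{n-1} k_p_x * q * v^(k+1)
With constant q=0.022, v=0.925926
Sum = 0.143261
NSP = 436864 * 0.143261
= 62585.6863


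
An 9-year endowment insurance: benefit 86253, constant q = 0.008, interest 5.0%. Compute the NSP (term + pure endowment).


Term component = 4762.8923
Pure endowment = 9_p_x * v^9 * benefit = 0.930262 * 0.644609 * 86253 = 51722.0306
NSP = 56484.923


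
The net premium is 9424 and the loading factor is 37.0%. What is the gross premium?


Gross = net * (1 + loading)
= 9424 * (1 + 0.37)
= 9424 * 1.37
= 12910.88


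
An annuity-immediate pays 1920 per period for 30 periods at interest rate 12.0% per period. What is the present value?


PV = PMT * (1 - (1+i)^(-n)) / i
= 1920 * (1 - (1+0.12)^(-30)) / 0.12
= 1920 * (1 - 0.033378) / 0.12
= 1920 * 8.055184
= 15465.9532


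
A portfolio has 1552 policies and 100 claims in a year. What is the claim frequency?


frequency = claims / policies
= 100 / 1552
= 0.0644


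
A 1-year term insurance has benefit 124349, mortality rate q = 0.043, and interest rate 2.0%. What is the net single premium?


NSP = benefit * q * v
v = 1/(1+i) = 0.980392
NSP = 124349 * 0.043 * 0.980392
= 5242.1637


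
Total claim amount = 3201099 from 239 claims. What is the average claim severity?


severity = total / number
= 3201099 / 239
= 13393.7197


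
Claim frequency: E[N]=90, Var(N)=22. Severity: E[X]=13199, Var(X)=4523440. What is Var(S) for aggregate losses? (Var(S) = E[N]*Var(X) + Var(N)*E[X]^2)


Var(S) = E[N]*Var(X) + Var(N)*E[X]^2
= 90*4523440 + 22*13199^2
= 407109600 + 3832699222
= 4.2398e+09


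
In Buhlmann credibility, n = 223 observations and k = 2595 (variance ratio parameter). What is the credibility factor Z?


Z = n / (n + k)
= 223 / (223 + 2595)
= 223 / 2818
= 0.0791


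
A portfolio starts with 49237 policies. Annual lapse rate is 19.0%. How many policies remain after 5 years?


remaining = initial * (1 - lapse)^years
= 49237 * (1 - 0.19)^5
= 49237 * 0.348678
= 17167.8804


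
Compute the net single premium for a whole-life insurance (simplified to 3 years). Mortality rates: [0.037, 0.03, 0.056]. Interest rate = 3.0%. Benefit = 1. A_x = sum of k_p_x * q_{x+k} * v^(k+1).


v = 0.970874
Year 0: k_p_x=1.0, q=0.037, term=0.035922
Year 1: k_p_x=0.963, q=0.03, term=0.027232
Year 2: k_p_x=0.93411, q=0.056, term=0.047871
A_x = 0.111


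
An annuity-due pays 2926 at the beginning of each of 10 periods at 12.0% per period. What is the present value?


PV_due = PMT * (1-(1+i)^(-n))/i * (1+i)
PV_immediate = 16532.5526
PV_due = 16532.5526 * 1.12
= 18516.4589


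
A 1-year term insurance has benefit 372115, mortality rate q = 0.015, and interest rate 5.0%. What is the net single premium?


NSP = benefit * q * v
v = 1/(1+i) = 0.952381
NSP = 372115 * 0.015 * 0.952381
= 5315.9286


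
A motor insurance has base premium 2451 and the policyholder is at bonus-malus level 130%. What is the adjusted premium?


adjusted = base * BM_level / 100
= 2451 * 130 / 100
= 2451 * 1.3
= 3186.3


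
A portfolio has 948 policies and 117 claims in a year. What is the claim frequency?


frequency = claims / policies
= 117 / 948
= 0.1234


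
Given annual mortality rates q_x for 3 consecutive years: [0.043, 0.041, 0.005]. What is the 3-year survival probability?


p_k = 1 - q_k for each year
Survival = product of (1 - q_k)
= 0.957 * 0.959 * 0.995
= 0.9132


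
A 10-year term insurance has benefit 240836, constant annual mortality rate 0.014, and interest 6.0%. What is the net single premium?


NSP = benefit * sum_{k=0}^{n-1} k_p_x * q * v^(k+1)
With constant q=0.014, v=0.943396
Sum = 0.097439
NSP = 240836 * 0.097439
= 23466.8269


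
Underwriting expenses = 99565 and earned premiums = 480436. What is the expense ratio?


Expense ratio = expenses / premiums
= 99565 / 480436
= 0.2072


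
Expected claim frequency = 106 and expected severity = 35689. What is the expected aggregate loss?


E[S] = E[N] * E[X]
= 106 * 35689
= 3.7830e+06


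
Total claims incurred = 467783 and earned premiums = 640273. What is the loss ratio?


Loss ratio = claims / premiums
= 467783 / 640273
= 0.7306


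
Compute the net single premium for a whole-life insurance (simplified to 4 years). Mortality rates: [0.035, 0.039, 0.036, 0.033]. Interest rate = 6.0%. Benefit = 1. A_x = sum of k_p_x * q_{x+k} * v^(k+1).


v = 0.943396
Year 0: k_p_x=1.0, q=0.035, term=0.033019
Year 1: k_p_x=0.965, q=0.039, term=0.033495
Year 2: k_p_x=0.927365, q=0.036, term=0.028031
Year 3: k_p_x=0.89398, q=0.033, term=0.023368
A_x = 0.1179


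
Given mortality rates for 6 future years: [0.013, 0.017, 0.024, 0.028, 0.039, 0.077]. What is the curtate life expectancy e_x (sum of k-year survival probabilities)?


e_x = sum_{k=1}^{n} k_p_x
k_p_x values:
  1_p_x = 0.987
  2_p_x = 0.970221
  3_p_x = 0.946936
  4_p_x = 0.920421
  5_p_x = 0.884525
  6_p_x = 0.816417
e_x = 5.5255


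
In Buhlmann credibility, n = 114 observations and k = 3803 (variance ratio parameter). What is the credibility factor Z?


Z = n / (n + k)
= 114 / (114 + 3803)
= 114 / 3917
= 0.0291


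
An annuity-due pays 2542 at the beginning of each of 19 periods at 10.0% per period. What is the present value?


PV_due = PMT * (1-(1+i)^(-n))/i * (1+i)
PV_immediate = 21263.6269
PV_due = 21263.6269 * 1.1
= 23389.9896


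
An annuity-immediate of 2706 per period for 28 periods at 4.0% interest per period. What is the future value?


FV = PMT * ((1+i)^n - 1) / i
= 2706 * ((1.04)^28 - 1) / 0.04
= 2706 * (2.998703 - 1) / 0.04
= 135212.2795


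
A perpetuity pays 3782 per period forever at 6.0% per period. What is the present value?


PV = PMT / i
= 3782 / 0.06
= 63033.3333


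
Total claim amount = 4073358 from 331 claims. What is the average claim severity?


severity = total / number
= 4073358 / 331
= 12306.2175


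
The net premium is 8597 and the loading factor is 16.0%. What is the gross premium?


Gross = net * (1 + loading)
= 8597 * (1 + 0.16)
= 8597 * 1.16
= 9972.52


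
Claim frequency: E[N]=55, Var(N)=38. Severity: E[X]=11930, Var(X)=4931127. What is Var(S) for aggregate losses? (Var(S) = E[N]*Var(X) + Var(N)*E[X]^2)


Var(S) = E[N]*Var(X) + Var(N)*E[X]^2
= 55*4931127 + 38*11930^2
= 271211985 + 5408346200
= 5.6796e+09


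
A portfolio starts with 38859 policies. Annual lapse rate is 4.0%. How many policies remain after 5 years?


remaining = initial * (1 - lapse)^years
= 38859 * (1 - 0.04)^5
= 38859 * 0.815373
= 31684.5677


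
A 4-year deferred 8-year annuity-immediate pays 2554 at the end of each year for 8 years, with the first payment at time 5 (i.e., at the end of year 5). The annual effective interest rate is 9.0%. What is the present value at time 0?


PV at time 4 of the 8-year annuity-immediate:
a_n = 2554 * (1-(1+0.09)^(-8))/0.09 = 14135.928
Discount back 4 years to time 0:
PV = 14135.928 * (1+0.09)^(-4)
= 14135.928 * 0.708425
= 10014.2478


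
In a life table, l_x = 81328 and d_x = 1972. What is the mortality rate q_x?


q_x = d_x / l_x
= 1972 / 81328
= 0.0242


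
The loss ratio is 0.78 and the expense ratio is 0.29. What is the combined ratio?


Combined ratio = loss ratio + expense ratio
= 0.78 + 0.29
= 1.07


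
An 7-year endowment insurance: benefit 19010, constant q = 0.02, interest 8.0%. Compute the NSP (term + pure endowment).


Term component = 1876.1239
Pure endowment = 7_p_x * v^7 * benefit = 0.868126 * 0.58349 * 19010 = 9629.3807
NSP = 11505.5046


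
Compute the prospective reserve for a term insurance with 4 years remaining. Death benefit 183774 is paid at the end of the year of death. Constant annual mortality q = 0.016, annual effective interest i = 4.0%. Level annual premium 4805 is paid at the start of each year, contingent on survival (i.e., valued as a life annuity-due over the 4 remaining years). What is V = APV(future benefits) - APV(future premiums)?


v = 1/(1+i) = 0.961538
APV(future benefits) per unit = sum_{k=0}^{3} k_p_x * q * v^(k+1) = 0.056744
APV(future benefits) = 183774 * 0.056744 = 10428.0848
Life annuity-due factor ä_{x:4} = sum_{k=0}^{3} k_p_x * v^k = 3.688365
APV(future premiums) = 4805 * 3.688365 = 17722.5918
V = 10428.0848 - 17722.5918
= -7294.507


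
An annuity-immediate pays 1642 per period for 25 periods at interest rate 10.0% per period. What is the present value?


PV = PMT * (1 - (1+i)^(-n)) / i
= 1642 * (1 - (1+0.1)^(-25)) / 0.1
= 1642 * (1 - 0.092296) / 0.1
= 1642 * 9.07704
= 14904.4997


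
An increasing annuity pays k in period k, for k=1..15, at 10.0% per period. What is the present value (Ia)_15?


(Ia)_n = sum_{k=1}^{n} k * v^k, v = 1/(1+i)
v = 0.909091
Sum computed term by term:
(Ia)_15 = 47.7581


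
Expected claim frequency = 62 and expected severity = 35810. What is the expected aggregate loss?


E[S] = E[N] * E[X]
= 62 * 35810
= 2.2202e+06


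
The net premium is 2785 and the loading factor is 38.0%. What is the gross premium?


Gross = net * (1 + loading)
= 2785 * (1 + 0.38)
= 2785 * 1.38
= 3843.3


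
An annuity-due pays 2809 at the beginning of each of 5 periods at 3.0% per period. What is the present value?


PV_due = PMT * (1-(1+i)^(-n))/i * (1+i)
PV_immediate = 12864.3975
PV_due = 12864.3975 * 1.03
= 13250.3294


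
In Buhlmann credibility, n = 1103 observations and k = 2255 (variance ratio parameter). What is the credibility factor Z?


Z = n / (n + k)
= 1103 / (1103 + 2255)
= 1103 / 3358
= 0.3285


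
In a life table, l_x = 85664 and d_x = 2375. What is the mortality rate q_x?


q_x = d_x / l_x
= 2375 / 85664
= 0.0277


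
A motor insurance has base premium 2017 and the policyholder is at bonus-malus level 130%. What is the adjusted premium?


adjusted = base * BM_level / 100
= 2017 * 130 / 100
= 2017 * 1.3
= 2622.1


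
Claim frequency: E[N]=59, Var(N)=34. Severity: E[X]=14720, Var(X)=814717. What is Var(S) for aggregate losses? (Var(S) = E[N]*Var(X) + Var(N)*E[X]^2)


Var(S) = E[N]*Var(X) + Var(N)*E[X]^2
= 59*814717 + 34*14720^2
= 48068303 + 7367065600
= 7.4151e+09


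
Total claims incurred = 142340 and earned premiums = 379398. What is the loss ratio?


Loss ratio = claims / premiums
= 142340 / 379398
= 0.3752


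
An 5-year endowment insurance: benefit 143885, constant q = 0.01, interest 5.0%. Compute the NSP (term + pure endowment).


Term component = 6112.1008
Pure endowment = 5_p_x * v^5 * benefit = 0.95099 * 0.783526 * 143885 = 107212.3953
NSP = 113324.496


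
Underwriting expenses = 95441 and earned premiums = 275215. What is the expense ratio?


Expense ratio = expenses / premiums
= 95441 / 275215
= 0.3468


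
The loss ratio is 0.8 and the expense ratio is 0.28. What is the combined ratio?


Combined ratio = loss ratio + expense ratio
= 0.8 + 0.28
= 1.08


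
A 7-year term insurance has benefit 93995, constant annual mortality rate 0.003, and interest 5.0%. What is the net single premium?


NSP = benefit * sum_{k=0}^{n-1} k_p_x * q * v^(k+1)
With constant q=0.003, v=0.952381
Sum = 0.017214
NSP = 93995 * 0.017214
= 1618.0051


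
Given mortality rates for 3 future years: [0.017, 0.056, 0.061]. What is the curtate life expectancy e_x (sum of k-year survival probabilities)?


e_x = sum_{k=1}^{n} k_p_x
k_p_x values:
  1_p_x = 0.983
  2_p_x = 0.927952
  3_p_x = 0.871347
e_x = 2.7823


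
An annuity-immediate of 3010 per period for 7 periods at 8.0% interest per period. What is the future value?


FV = PMT * ((1+i)^n - 1) / i
= 3010 * ((1.08)^7 - 1) / 0.08
= 3010 * (1.713824 - 1) / 0.08
= 26857.6381


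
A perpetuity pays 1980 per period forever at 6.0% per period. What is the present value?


PV = PMT / i
= 1980 / 0.06
= 33000.0


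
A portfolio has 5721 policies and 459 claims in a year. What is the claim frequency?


frequency = claims / policies
= 459 / 5721
= 0.0802


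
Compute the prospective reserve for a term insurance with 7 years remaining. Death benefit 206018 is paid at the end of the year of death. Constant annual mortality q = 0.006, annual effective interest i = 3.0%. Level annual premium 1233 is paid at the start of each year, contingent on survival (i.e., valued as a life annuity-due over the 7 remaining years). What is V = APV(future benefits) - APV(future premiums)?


v = 1/(1+i) = 0.970874
APV(future benefits) per unit = sum_{k=0}^{6} k_p_x * q * v^(k+1) = 0.036742
APV(future benefits) = 206018 * 0.036742 = 7569.4359
Life annuity-due factor ä_{x:7} = sum_{k=0}^{6} k_p_x * v^k = 6.307312
APV(future premiums) = 1233 * 6.307312 = 7776.9159
V = 7569.4359 - 7776.9159
= -207.48


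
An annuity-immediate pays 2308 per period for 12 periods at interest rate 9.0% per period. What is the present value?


PV = PMT * (1 - (1+i)^(-n)) / i
= 2308 * (1 - (1+0.09)^(-12)) / 0.09
= 2308 * (1 - 0.355535) / 0.09
= 2308 * 7.160725
= 16526.9539


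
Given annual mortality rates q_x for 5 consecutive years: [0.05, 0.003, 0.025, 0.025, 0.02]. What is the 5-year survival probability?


p_k = 1 - q_k for each year
Survival = product of (1 - q_k)
= 0.95 * 0.997 * 0.975 * 0.975 * 0.98
= 0.8824


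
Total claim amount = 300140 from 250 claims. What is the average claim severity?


severity = total / number
= 300140 / 250
= 1200.56


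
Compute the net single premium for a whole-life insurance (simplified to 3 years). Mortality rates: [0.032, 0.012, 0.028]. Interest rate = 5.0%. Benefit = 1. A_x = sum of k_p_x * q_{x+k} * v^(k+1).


v = 0.952381
Year 0: k_p_x=1.0, q=0.032, term=0.030476
Year 1: k_p_x=0.968, q=0.012, term=0.010536
Year 2: k_p_x=0.956384, q=0.028, term=0.023132
A_x = 0.0641


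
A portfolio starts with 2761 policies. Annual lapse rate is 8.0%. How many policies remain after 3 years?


remaining = initial * (1 - lapse)^years
= 2761 * (1 - 0.08)^3
= 2761 * 0.778688
= 2149.9576


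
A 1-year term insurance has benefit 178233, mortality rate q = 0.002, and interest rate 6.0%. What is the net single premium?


NSP = benefit * q * v
v = 1/(1+i) = 0.943396
NSP = 178233 * 0.002 * 0.943396
= 336.2887


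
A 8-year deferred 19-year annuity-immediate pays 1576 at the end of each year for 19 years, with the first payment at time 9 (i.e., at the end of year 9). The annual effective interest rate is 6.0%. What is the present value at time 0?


PV at time 8 of the 19-year annuity-immediate:
a_n = 1576 * (1-(1+0.06)^(-19))/0.06 = 17585.1916
Discount back 8 years to time 0:
PV = 17585.1916 * (1+0.06)^(-8)
= 17585.1916 * 0.627412
= 11033.1668


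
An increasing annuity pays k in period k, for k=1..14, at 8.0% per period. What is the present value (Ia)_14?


(Ia)_n = sum_{k=1}^{n} k * v^k, v = 1/(1+i)
v = 0.925926
Sum computed term by term:
(Ia)_14 = 51.7165


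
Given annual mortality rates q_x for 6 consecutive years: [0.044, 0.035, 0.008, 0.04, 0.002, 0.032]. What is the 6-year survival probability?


p_k = 1 - q_k for each year
Survival = product of (1 - q_k)
= 0.956 * 0.965 * 0.992 * 0.96 * 0.998 * 0.968
= 0.8487


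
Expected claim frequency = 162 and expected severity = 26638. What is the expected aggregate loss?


E[S] = E[N] * E[X]
= 162 * 26638
= 4.3154e+06


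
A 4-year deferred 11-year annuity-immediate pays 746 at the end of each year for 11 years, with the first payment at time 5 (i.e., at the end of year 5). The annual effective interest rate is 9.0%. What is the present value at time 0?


PV at time 4 of the 11-year annuity-immediate:
a_n = 746 * (1-(1+0.09)^(-11))/0.09 = 5076.6722
Discount back 4 years to time 0:
PV = 5076.6722 * (1+0.09)^(-4)
= 5076.6722 * 0.708425
= 3596.4425


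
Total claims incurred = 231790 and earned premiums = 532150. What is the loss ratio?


Loss ratio = claims / premiums
= 231790 / 532150
= 0.4356


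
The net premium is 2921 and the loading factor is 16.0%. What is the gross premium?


Gross = net * (1 + loading)
= 2921 * (1 + 0.16)
= 2921 * 1.16
= 3388.36


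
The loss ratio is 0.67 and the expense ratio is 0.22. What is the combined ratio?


Combined ratio = loss ratio + expense ratio
= 0.67 + 0.22
= 0.89


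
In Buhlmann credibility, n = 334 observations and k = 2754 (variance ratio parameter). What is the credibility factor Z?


Z = n / (n + k)
= 334 / (334 + 2754)
= 334 / 3088
= 0.1082


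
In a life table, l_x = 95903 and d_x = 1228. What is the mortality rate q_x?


q_x = d_x / l_x
= 1228 / 95903
= 0.0128


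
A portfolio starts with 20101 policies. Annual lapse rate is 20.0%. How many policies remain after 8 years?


remaining = initial * (1 - lapse)^years
= 20101 * (1 - 0.2)^8
= 20101 * 0.167772
= 3372.3882


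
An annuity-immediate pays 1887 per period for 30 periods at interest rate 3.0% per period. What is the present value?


PV = PMT * (1 - (1+i)^(-n)) / i
= 1887 * (1 - (1+0.03)^(-30)) / 0.03
= 1887 * (1 - 0.411987) / 0.03
= 1887 * 19.600441
= 36986.0328


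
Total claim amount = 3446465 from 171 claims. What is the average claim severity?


severity = total / number
= 3446465 / 171
= 20154.7661


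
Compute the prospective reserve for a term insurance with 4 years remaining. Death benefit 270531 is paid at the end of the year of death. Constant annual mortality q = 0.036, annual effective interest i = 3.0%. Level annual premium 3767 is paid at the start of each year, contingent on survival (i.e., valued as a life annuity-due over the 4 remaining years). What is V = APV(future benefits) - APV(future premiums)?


v = 1/(1+i) = 0.970874
APV(future benefits) per unit = sum_{k=0}^{3} k_p_x * q * v^(k+1) = 0.126933
APV(future benefits) = 270531 * 0.126933 = 34339.3162
Life annuity-due factor ä_{x:4} = sum_{k=0}^{3} k_p_x * v^k = 3.631695
APV(future premiums) = 3767 * 3.631695 = 13680.5938
V = 34339.3162 - 13680.5938
= 20658.7224


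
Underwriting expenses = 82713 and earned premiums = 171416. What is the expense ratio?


Expense ratio = expenses / premiums
= 82713 / 171416
= 0.4825


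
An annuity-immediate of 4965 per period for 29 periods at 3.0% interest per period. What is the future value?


FV = PMT * ((1+i)^n - 1) / i
= 4965 * ((1.03)^29 - 1) / 0.03
= 4965 * (2.356566 - 1) / 0.03
= 224511.5912


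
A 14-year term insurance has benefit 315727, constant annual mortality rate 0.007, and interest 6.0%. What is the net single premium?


NSP = benefit * sum_{k=0}^{n-1} k_p_x * q * v^(k+1)
With constant q=0.007, v=0.943396
Sum = 0.062595
NSP = 315727 * 0.062595
= 19763.0276


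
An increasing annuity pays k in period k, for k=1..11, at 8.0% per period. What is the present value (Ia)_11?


(Ia)_n = sum_{k=1}^{n} k * v^k, v = 1/(1+i)
v = 0.925926
Sum computed term by term:
(Ia)_11 = 37.4046


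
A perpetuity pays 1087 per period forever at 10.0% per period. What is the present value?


PV = PMT / i
= 1087 / 0.1
= 10870.0


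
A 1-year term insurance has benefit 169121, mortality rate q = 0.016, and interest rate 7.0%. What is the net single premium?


NSP = benefit * q * v
v = 1/(1+i) = 0.934579
NSP = 169121 * 0.016 * 0.934579
= 2528.9121


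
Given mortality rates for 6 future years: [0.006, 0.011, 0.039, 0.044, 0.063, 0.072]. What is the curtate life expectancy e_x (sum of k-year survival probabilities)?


e_x = sum_{k=1}^{n} k_p_x
k_p_x values:
  1_p_x = 0.994
  2_p_x = 0.983066
  3_p_x = 0.944726
  4_p_x = 0.903158
  5_p_x = 0.846259
  6_p_x = 0.785329
e_x = 5.4565


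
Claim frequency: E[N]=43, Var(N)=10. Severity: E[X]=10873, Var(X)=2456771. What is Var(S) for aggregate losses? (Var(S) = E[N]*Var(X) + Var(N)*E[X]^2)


Var(S) = E[N]*Var(X) + Var(N)*E[X]^2
= 43*2456771 + 10*10873^2
= 105641153 + 1182221290
= 1.2879e+09


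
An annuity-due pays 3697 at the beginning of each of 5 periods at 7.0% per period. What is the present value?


PV_due = PMT * (1-(1+i)^(-n))/i * (1+i)
PV_immediate = 15158.4299
PV_due = 15158.4299 * 1.07
= 16219.52


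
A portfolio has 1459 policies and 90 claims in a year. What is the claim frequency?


frequency = claims / policies
= 90 / 1459
= 0.0617


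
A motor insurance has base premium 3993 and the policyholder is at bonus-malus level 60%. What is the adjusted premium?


adjusted = base * BM_level / 100
= 3993 * 60 / 100
= 3993 * 0.6
= 2395.8


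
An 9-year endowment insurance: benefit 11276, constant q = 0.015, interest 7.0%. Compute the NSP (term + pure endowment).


Term component = 1045.1703
Pure endowment = 9_p_x * v^9 * benefit = 0.872823 * 0.543934 * 11276 = 5353.3685
NSP = 6398.5388


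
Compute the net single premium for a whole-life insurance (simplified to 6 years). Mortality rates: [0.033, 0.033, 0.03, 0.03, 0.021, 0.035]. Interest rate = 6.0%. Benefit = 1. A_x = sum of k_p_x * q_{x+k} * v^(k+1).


v = 0.943396
Year 0: k_p_x=1.0, q=0.033, term=0.031132
Year 1: k_p_x=0.967, q=0.033, term=0.028401
Year 2: k_p_x=0.935089, q=0.03, term=0.023554
Year 3: k_p_x=0.907036, q=0.03, term=0.021554
Year 4: k_p_x=0.879825, q=0.021, term=0.013807
Year 5: k_p_x=0.861349, q=0.035, term=0.021253
A_x = 0.1397


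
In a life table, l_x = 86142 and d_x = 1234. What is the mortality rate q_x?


q_x = d_x / l_x
= 1234 / 86142
= 0.0143


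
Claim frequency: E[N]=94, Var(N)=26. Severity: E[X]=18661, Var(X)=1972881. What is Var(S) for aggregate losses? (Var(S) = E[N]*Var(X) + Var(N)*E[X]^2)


Var(S) = E[N]*Var(X) + Var(N)*E[X]^2
= 94*1972881 + 26*18661^2
= 185450814 + 9054055946
= 9.2395e+09


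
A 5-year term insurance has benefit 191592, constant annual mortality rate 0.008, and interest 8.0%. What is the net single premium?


NSP = benefit * sum_{k=0}^{n-1} k_p_x * q * v^(k+1)
With constant q=0.008, v=0.925926
Sum = 0.031473
NSP = 191592 * 0.031473
= 6030.0626


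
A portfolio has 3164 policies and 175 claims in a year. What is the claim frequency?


frequency = claims / policies
= 175 / 3164
= 0.0553


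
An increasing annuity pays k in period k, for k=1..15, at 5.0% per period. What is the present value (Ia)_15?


(Ia)_n = sum_{k=1}^{n} k * v^k, v = 1/(1+i)
v = 0.952381
Sum computed term by term:
(Ia)_15 = 73.6677


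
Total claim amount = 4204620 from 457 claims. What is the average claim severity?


severity = total / number
= 4204620 / 457
= 9200.4814


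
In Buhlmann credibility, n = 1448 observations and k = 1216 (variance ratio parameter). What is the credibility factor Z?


Z = n / (n + k)
= 1448 / (1448 + 1216)
= 1448 / 2664
= 0.5435


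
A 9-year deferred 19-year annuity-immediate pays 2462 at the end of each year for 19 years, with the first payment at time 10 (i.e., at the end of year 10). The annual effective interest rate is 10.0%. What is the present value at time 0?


PV at time 9 of the 19-year annuity-immediate:
a_n = 2462 * (1-(1+0.1)^(-19))/0.1 = 20594.4333
Discount back 9 years to time 0:
PV = 20594.4333 * (1+0.1)^(-9)
= 20594.4333 * 0.424098
= 8734.0501


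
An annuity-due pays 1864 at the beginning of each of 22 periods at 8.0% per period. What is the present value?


PV_due = PMT * (1-(1+i)^(-n))/i * (1+i)
PV_immediate = 19014.1862
PV_due = 19014.1862 * 1.08
= 20535.3211


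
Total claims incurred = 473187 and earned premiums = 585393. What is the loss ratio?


Loss ratio = claims / premiums
= 473187 / 585393
= 0.8083


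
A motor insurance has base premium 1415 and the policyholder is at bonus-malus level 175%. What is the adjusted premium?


adjusted = base * BM_level / 100
= 1415 * 175 / 100
= 1415 * 1.75
= 2476.25


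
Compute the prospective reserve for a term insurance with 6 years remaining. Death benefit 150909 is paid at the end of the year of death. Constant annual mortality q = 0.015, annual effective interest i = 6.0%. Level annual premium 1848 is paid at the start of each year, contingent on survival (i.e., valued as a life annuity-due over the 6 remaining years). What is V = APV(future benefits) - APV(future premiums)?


v = 1/(1+i) = 0.943396
APV(future benefits) per unit = sum_{k=0}^{5} k_p_x * q * v^(k+1) = 0.071231
APV(future benefits) = 150909 * 0.071231 = 10749.3603
Life annuity-due factor ä_{x:6} = sum_{k=0}^{5} k_p_x * v^k = 5.033639
APV(future premiums) = 1848 * 5.033639 = 9302.1653
V = 10749.3603 - 9302.1653
= 1447.195


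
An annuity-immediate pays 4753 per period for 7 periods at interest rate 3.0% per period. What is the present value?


PV = PMT * (1 - (1+i)^(-n)) / i
= 4753 * (1 - (1+0.03)^(-7)) / 0.03
= 4753 * (1 - 0.813092) / 0.03
= 4753 * 6.230283
= 29612.5349


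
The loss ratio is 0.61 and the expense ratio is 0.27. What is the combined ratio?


Combined ratio = loss ratio + expense ratio
= 0.61 + 0.27
= 0.88


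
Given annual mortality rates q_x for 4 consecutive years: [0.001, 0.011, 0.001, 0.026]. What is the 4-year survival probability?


p_k = 1 - q_k for each year
Survival = product of (1 - q_k)
= 0.999 * 0.989 * 0.999 * 0.974
= 0.9614


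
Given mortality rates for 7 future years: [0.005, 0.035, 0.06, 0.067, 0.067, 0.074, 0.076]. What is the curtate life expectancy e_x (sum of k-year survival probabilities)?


e_x = sum_{k=1}^{n} k_p_x
k_p_x values:
  1_p_x = 0.995
  2_p_x = 0.960175
  3_p_x = 0.902564
  4_p_x = 0.842093
  5_p_x = 0.785672
  6_p_x = 0.727533
  7_p_x = 0.67224
e_x = 5.8853


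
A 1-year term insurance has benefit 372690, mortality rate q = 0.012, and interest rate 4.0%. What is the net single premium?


NSP = benefit * q * v
v = 1/(1+i) = 0.961538
NSP = 372690 * 0.012 * 0.961538
= 4300.2692


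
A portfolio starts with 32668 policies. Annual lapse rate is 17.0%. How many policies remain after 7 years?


remaining = initial * (1 - lapse)^years
= 32668 * (1 - 0.17)^7
= 32668 * 0.271361
= 8864.8051


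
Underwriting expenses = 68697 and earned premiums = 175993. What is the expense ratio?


Expense ratio = expenses / premiums
= 68697 / 175993
= 0.3903


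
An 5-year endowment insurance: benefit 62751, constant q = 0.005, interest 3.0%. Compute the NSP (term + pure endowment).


Term component = 1423.0301
Pure endowment = 5_p_x * v^5 * benefit = 0.975249 * 0.862609 * 62751 = 52789.7896
NSP = 54212.8197


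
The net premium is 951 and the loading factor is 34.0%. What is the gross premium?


Gross = net * (1 + loading)
= 951 * (1 + 0.34)
= 951 * 1.34
= 1274.34


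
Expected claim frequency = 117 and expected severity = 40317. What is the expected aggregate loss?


E[S] = E[N] * E[X]
= 117 * 40317
= 4.7171e+06


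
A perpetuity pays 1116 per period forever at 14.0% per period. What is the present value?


PV = PMT / i
= 1116 / 0.14
= 7971.4286


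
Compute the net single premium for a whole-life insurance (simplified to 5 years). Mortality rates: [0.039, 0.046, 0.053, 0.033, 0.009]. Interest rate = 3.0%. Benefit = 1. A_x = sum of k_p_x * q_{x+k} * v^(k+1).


v = 0.970874
Year 0: k_p_x=1.0, q=0.039, term=0.037864
Year 1: k_p_x=0.961, q=0.046, term=0.041668
Year 2: k_p_x=0.916794, q=0.053, term=0.044467
Year 3: k_p_x=0.868204, q=0.033, term=0.025456
Year 4: k_p_x=0.839553, q=0.009, term=0.006518
A_x = 0.156


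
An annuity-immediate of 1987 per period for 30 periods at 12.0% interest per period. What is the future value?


FV = PMT * ((1+i)^n - 1) / i
= 1987 * ((1.12)^30 - 1) / 0.12
= 1987 * (29.959922 - 1) / 0.12
= 479528.0438


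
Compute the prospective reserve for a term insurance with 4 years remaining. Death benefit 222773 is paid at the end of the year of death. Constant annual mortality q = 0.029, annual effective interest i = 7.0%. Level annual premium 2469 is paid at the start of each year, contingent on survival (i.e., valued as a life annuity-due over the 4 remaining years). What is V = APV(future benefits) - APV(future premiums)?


v = 1/(1+i) = 0.934579
APV(future benefits) per unit = sum_{k=0}^{3} k_p_x * q * v^(k+1) = 0.094272
APV(future benefits) = 222773 * 0.094272 = 21001.2462
Life annuity-due factor ä_{x:4} = sum_{k=0}^{3} k_p_x * v^k = 3.47831
APV(future premiums) = 2469 * 3.47831 = 8587.9475
V = 21001.2462 - 8587.9475
= 12413.2986


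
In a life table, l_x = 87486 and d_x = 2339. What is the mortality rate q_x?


q_x = d_x / l_x
= 2339 / 87486
= 0.0267


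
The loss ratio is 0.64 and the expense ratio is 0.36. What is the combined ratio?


Combined ratio = loss ratio + expense ratio
= 0.64 + 0.36
= 1.0


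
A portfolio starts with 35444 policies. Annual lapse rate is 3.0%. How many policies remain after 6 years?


remaining = initial * (1 - lapse)^years
= 35444 * (1 - 0.03)^6
= 35444 * 0.832972
= 29523.8597


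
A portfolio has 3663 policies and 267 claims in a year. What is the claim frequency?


frequency = claims / policies
= 267 / 3663
= 0.0729


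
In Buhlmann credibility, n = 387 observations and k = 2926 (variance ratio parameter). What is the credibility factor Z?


Z = n / (n + k)
= 387 / (387 + 2926)
= 387 / 3313
= 0.1168


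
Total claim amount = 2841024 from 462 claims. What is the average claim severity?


severity = total / number
= 2841024 / 462
= 6149.4026


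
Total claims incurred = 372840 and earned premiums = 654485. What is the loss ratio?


Loss ratio = claims / premiums
= 372840 / 654485
= 0.5697


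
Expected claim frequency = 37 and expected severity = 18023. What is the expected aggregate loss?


E[S] = E[N] * E[X]
= 37 * 18023
= 666851


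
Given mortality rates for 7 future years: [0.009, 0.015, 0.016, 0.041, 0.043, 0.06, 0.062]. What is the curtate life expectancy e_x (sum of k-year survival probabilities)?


e_x = sum_{k=1}^{n} k_p_x
k_p_x values:
  1_p_x = 0.991
  2_p_x = 0.976135
  3_p_x = 0.960517
  4_p_x = 0.921136
  5_p_x = 0.881527
  6_p_x = 0.828635
  7_p_x = 0.77726
e_x = 6.3362


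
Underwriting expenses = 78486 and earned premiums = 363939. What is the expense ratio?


Expense ratio = expenses / premiums
= 78486 / 363939
= 0.2157


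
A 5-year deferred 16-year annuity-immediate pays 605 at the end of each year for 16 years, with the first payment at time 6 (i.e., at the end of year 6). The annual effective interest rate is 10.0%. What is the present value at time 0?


PV at time 5 of the 16-year annuity-immediate:
a_n = 605 * (1-(1+0.1)^(-16))/0.1 = 4733.3437
Discount back 5 years to time 0:
PV = 4733.3437 * (1+0.1)^(-5)
= 4733.3437 * 0.620921
= 2939.0341


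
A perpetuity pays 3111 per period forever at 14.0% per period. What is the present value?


PV = PMT / i
= 3111 / 0.14
= 22221.4286


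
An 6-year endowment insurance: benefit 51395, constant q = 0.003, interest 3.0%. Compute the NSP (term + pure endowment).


Term component = 829.2249
Pure endowment = 6_p_x * v^6 * benefit = 0.982134 * 0.837484 * 51395 = 42273.5259
NSP = 43102.7508


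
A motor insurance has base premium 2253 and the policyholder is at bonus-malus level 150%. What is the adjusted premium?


adjusted = base * BM_level / 100
= 2253 * 150 / 100
= 2253 * 1.5
= 3379.5


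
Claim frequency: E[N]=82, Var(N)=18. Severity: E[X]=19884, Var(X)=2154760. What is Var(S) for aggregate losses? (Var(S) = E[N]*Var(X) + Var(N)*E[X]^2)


Var(S) = E[N]*Var(X) + Var(N)*E[X]^2
= 82*2154760 + 18*19884^2
= 176690320 + 7116722208
= 7.2934e+09


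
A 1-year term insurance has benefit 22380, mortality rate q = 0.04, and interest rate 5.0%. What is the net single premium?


NSP = benefit * q * v
v = 1/(1+i) = 0.952381
NSP = 22380 * 0.04 * 0.952381
= 852.5714


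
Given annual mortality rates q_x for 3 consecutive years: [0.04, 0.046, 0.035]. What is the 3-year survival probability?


p_k = 1 - q_k for each year
Survival = product of (1 - q_k)
= 0.96 * 0.954 * 0.965
= 0.8838


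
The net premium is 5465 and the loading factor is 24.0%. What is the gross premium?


Gross = net * (1 + loading)
= 5465 * (1 + 0.24)
= 5465 * 1.24
= 6776.6


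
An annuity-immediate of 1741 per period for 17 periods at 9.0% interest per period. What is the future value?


FV = PMT * ((1+i)^n - 1) / i
= 1741 * ((1.09)^17 - 1) / 0.09
= 1741 * (4.327633 - 1) / 0.09
= 64371.2196


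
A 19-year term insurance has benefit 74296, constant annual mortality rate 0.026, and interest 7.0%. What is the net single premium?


NSP = benefit * sum_{k=0}^{n-1} k_p_x * q * v^(k+1)
With constant q=0.026, v=0.934579
Sum = 0.225436
NSP = 74296 * 0.225436
= 16748.9917


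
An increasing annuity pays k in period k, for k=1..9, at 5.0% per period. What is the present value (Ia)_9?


(Ia)_n = sum_{k=1}^{n} k * v^k, v = 1/(1+i)
v = 0.952381
Sum computed term by term:
(Ia)_9 = 33.2347


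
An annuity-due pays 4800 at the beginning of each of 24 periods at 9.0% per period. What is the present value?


PV_due = PMT * (1-(1+i)^(-n))/i * (1+i)
PV_immediate = 46591.7365
PV_due = 46591.7365 * 1.09
= 50784.9928


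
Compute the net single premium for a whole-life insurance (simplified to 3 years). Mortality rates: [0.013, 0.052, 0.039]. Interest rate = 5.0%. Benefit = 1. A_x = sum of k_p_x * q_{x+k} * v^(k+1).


v = 0.952381
Year 0: k_p_x=1.0, q=0.013, term=0.012381
Year 1: k_p_x=0.987, q=0.052, term=0.046552
Year 2: k_p_x=0.935676, q=0.039, term=0.031523
A_x = 0.0905


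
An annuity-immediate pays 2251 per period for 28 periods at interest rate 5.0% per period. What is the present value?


PV = PMT * (1 - (1+i)^(-n)) / i
= 2251 * (1 - (1+0.05)^(-28)) / 0.05
= 2251 * (1 - 0.255094) / 0.05
= 2251 * 14.898127
= 33535.6845


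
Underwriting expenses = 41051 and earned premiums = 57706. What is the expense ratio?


Expense ratio = expenses / premiums
= 41051 / 57706
= 0.7114


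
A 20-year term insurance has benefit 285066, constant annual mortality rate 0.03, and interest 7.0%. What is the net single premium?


NSP = benefit * sum_{k=0}^{n-1} k_p_x * q * v^(k+1)
With constant q=0.03, v=0.934579
Sum = 0.257842
NSP = 285066 * 0.257842
= 73501.9769


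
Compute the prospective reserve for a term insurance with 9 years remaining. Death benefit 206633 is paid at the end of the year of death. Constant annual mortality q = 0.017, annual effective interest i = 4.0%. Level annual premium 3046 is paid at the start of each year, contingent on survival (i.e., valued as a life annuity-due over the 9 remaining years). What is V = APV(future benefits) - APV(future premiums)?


v = 1/(1+i) = 0.961538
APV(future benefits) per unit = sum_{k=0}^{8} k_p_x * q * v^(k+1) = 0.118667
APV(future benefits) = 206633 * 0.118667 = 24520.4279
Life annuity-due factor ä_{x:9} = sum_{k=0}^{8} k_p_x * v^k = 7.259601
APV(future premiums) = 3046 * 7.259601 = 22112.7462
V = 24520.4279 - 22112.7462
= 2407.6817


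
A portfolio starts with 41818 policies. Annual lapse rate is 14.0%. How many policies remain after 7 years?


remaining = initial * (1 - lapse)^years
= 41818 * (1 - 0.14)^7
= 41818 * 0.347928
= 14549.6457


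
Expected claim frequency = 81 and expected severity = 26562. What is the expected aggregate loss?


E[S] = E[N] * E[X]
= 81 * 26562
= 2.1515e+06


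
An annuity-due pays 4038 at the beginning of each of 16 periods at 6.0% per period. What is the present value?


PV_due = PMT * (1-(1+i)^(-n))/i * (1+i)
PV_immediate = 40807.6051
PV_due = 40807.6051 * 1.06
= 43256.0614


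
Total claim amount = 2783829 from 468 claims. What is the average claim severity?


severity = total / number
= 2783829 / 468
= 5948.3526


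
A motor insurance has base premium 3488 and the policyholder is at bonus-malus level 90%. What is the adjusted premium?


adjusted = base * BM_level / 100
= 3488 * 90 / 100
= 3488 * 0.9
= 3139.2


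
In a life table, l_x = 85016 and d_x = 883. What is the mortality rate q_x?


q_x = d_x / l_x
= 883 / 85016
= 0.0104


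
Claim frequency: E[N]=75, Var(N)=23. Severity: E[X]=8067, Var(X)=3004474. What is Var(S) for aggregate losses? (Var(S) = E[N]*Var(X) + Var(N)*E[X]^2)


Var(S) = E[N]*Var(X) + Var(N)*E[X]^2
= 75*3004474 + 23*8067^2
= 225335550 + 1496759247
= 1.7221e+09


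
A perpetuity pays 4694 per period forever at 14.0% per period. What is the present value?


PV = PMT / i
= 4694 / 0.14
= 33528.5714


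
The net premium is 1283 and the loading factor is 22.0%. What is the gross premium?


Gross = net * (1 + loading)
= 1283 * (1 + 0.22)
= 1283 * 1.22
= 1565.26


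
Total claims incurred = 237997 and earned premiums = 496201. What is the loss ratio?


Loss ratio = claims / premiums
= 237997 / 496201
= 0.4796


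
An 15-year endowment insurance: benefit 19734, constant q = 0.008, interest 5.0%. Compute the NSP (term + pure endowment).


Term component = 1561.2505
Pure endowment = 15_p_x * v^15 * benefit = 0.886493 * 0.481017 * 19734 = 8414.9341
NSP = 9976.1846


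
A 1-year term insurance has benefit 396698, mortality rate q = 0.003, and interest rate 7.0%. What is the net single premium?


NSP = benefit * q * v
v = 1/(1+i) = 0.934579
NSP = 396698 * 0.003 * 0.934579
= 1112.2374


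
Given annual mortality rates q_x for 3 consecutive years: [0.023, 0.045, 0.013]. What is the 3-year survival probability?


p_k = 1 - q_k for each year
Survival = product of (1 - q_k)
= 0.977 * 0.955 * 0.987
= 0.9209


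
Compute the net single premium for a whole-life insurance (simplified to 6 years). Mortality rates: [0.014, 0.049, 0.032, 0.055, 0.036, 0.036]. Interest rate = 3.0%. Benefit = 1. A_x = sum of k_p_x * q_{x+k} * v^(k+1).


v = 0.970874
Year 0: k_p_x=1.0, q=0.014, term=0.013592
Year 1: k_p_x=0.986, q=0.049, term=0.045541
Year 2: k_p_x=0.937686, q=0.032, term=0.02746
Year 3: k_p_x=0.90768, q=0.055, term=0.044355
Year 4: k_p_x=0.857758, q=0.036, term=0.026637
Year 5: k_p_x=0.826878, q=0.036, term=0.02493
A_x = 0.1825


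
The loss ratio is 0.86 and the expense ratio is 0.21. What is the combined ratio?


Combined ratio = loss ratio + expense ratio
= 0.86 + 0.21
= 1.07


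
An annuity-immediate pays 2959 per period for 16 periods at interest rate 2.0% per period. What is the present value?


PV = PMT * (1 - (1+i)^(-n)) / i
= 2959 * (1 - (1+0.02)^(-16)) / 0.02
= 2959 * (1 - 0.728446) / 0.02
= 2959 * 13.577709
= 40176.4419


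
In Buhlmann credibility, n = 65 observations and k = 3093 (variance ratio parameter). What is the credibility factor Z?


Z = n / (n + k)
= 65 / (65 + 3093)
= 65 / 3158
= 0.0206


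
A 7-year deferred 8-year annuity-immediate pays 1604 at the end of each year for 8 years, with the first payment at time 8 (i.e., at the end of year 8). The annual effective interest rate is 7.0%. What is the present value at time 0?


PV at time 7 of the 8-year annuity-immediate:
a_n = 1604 * (1-(1+0.07)^(-8))/0.07 = 9577.9628
Discount back 7 years to time 0:
PV = 9577.9628 * (1+0.07)^(-7)
= 9577.9628 * 0.62275
= 5964.6739


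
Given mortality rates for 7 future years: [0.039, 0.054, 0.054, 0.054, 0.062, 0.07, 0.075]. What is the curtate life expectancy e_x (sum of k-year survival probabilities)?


e_x = sum_{k=1}^{n} k_p_x
k_p_x values:
  1_p_x = 0.961
  2_p_x = 0.909106
  3_p_x = 0.860014
  4_p_x = 0.813574
  5_p_x = 0.763132
  6_p_x = 0.709713
  7_p_x = 0.656484
e_x = 5.673


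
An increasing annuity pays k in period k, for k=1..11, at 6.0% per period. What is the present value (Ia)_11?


(Ia)_n = sum_{k=1}^{n} k * v^k, v = 1/(1+i)
v = 0.943396
Sum computed term by term:
(Ia)_11 = 42.7571
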